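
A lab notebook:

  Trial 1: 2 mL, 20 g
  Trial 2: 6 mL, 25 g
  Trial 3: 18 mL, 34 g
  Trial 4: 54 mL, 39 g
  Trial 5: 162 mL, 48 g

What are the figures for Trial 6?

ML goes 2, 6, 18, 54, 162 → 486 (×3 each step).
For the g, alternating steps +5, +9, +5, +9, …: 20, 25, 34, 39, 48 → 53.
So the next record is 486 mL, 53 g.

486 mL, 53 g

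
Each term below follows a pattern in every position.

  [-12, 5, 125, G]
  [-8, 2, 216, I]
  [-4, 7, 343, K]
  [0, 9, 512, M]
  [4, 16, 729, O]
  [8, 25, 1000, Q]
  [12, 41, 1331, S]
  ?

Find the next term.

First coordinate: +4 each step, so -12, -8, -4, 0, 4, 8, 12 → 16.
Second coordinate: 5, 2, 7, 9, 16, 25, 41 → 66 (each term is the sum of the two before it).
For the third coordinate, perfect cubes: 5³, 6³, 7³, …: 125, 216, 343, 512, 729, 1000, 1331 → 1728.
Letter: G, I, K, M, O, Q, S → U (letters move forward 2 places in the alphabet).
Putting it together: [16, 66, 1728, U].

[16, 66, 1728, U]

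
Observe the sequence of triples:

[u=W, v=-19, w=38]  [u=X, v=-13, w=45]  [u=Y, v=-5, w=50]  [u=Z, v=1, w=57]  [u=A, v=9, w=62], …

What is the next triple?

U: letters move forward 1 place in the alphabet, wrapping Z→A, so W, X, Y, Z, A → B.
V: alternating steps +6, +8, +6, +8, …, so -19, -13, -5, 1, 9 → 15.
W: alternating steps +7, +5, +7, +5, …, so 38, 45, 50, 57, 62 → 69.
Combining the parts gives [u=B, v=15, w=69].

[u=B, v=15, w=69]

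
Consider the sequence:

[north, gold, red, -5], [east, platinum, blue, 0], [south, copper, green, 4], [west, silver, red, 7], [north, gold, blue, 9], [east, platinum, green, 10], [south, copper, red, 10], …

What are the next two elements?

Direction: repeats north → east → south → west, so north, east, south, west, north, east, south → west → north.
Metal: gold, platinum, copper, silver, gold, platinum, copper → silver → gold (repeats gold → platinum → copper → silver).
Colour goes red, blue, green, red, blue, green, red → blue → green (repeats red → blue → green).
Fourth part — differences are 5, 4, 3, … (decreasing by 1 each time): -5, 0, 4, 7, 9, 10, 10 → 9 → 7.
Putting the parts together: [west, silver, blue, 9] and then [north, gold, green, 7].

[west, silver, blue, 9], [north, gold, green, 7]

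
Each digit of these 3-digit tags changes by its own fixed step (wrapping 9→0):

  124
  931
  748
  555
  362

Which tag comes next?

First digit: −2 each step, mod 10, so 1, 9, 7, 5, 3 → 1.
Second digit: +1 each step, mod 10; 2, 3, 4, 5, 6 → 7.
For the third digit, −3 each step, mod 10: 4, 1, 8, 5, 2 → 9.
Combining the parts gives 179.

179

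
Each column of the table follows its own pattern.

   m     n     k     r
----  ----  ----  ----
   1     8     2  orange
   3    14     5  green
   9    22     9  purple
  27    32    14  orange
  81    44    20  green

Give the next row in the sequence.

Column m: ×3 each step; 1, 3, 9, 27, 81 → 243.
Column n: 8, 14, 22, 32, 44 → 58 (differences are 6, 8, 10, … (increasing by 2 each time)).
Column k: differences are 3, 4, 5, … (increasing by 1 each time), so 2, 5, 9, 14, 20 → 27.
Column r: repeats orange → green → purple; orange, green, purple, orange, green → purple.
So the next row is 243  58  27  purple.

243  58  27  purple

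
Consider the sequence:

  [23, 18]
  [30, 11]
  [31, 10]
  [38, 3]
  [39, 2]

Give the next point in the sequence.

First coordinate: alternating steps +7, +1, +7, +1, …, so 23, 30, 31, 38, 39 → 46.
Second coordinate goes 18, 11, 10, 3, 2 → -5 (together with the first coordinate always sums to 41).
Combining the parts gives [46, -5].

[46, -5]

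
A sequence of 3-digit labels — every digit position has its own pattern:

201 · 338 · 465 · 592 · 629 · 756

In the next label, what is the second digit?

Second digit: +3 each step, mod 10; 0, 3, 6, 9, 2, 5 → 8.

8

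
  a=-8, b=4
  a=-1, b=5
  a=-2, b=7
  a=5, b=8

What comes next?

a=4, b=10

A: alternating steps +7, −1, +7, −1, …, so -8, -1, -2, 5 → 4.
B goes 4, 5, 7, 8 → 10 (alternating steps +1, +2, +1, +2, …).
So the next term is a=4, b=10.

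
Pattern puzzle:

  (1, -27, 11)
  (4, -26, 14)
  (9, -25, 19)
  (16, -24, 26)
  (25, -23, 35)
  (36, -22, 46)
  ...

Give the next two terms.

First entry goes 1, 4, 9, 16, 25, 36 → 49 → 64 (perfect squares: 1², 2², 3², …).
Second entry: +1 each step; -27, -26, -25, -24, -23, -22 → -21 → -20.
Third entry — always 10 more than the first entry: 11, 14, 19, 26, 35, 46 → 59 → 74.
Putting the parts together: (49, -21, 59) and then (64, -20, 74).

(49, -21, 59), (64, -20, 74)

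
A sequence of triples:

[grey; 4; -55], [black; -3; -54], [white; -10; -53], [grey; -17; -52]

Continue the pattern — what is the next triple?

Shade — repeats grey → black → white: grey, black, white, grey → black.
For the second entry, −7 each step: 4, -3, -10, -17 → -24.
Third entry: +1 each step, so -55, -54, -53, -52 → -51.
Combining the parts gives [black; -24; -51].

[black; -24; -51]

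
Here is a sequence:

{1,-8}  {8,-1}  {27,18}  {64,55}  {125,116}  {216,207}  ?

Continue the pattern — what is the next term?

First slot: perfect cubes: 1³, 2³, 3³, …; 1, 8, 27, 64, 125, 216 → 343.
Second slot: always 9 less than the first slot; -8, -1, 18, 55, 116, 207 → 334.
Combining the parts gives {343,334}.

{343,334}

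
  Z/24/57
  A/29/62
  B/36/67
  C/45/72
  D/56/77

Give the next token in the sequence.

E/69/82

Letter — letters move forward 1 place in the alphabet, wrapping Z→A: Z, A, B, C, D → E.
Second component: differences are 5, 7, 9, … (increasing by 2 each time); 24, 29, 36, 45, 56 → 69.
For the third component, +5 each step: 57, 62, 67, 72, 77 → 82.
Combining the parts gives E/69/82.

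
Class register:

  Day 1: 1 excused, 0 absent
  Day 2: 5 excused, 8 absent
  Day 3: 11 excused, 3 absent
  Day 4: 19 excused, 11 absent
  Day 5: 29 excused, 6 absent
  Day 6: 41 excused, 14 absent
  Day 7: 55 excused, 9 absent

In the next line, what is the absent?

17

Absent: alternating steps +8, −5, +8, −5, …, so 0, 8, 3, 11, 6, 14, 9 → 17.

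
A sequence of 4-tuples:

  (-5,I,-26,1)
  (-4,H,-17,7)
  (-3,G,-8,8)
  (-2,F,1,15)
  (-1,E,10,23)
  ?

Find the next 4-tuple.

First coordinate: -5, -4, -3, -2, -1 → 0 (+1 each step).
Letter — letters move back 1 place in the alphabet: I, H, G, F, E → D.
Third coordinate — +9 each step: -26, -17, -8, 1, 10 → 19.
For the fourth coordinate, each term is the sum of the two before it: 1, 7, 8, 15, 23 → 38.
Putting it together: (0,D,19,38).

(0,D,19,38)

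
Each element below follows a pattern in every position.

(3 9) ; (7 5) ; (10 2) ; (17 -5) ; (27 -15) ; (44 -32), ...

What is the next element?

(71 -59)

First component: each term is the sum of the two before it, so 3, 7, 10, 17, 27, 44 → 71.
Second component: together with the first component always sums to 12; 9, 5, 2, -5, -15, -32 → -59.
Combining the parts gives (71 -59).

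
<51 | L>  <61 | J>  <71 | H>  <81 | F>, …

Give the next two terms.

First slot — +10 each step: 51, 61, 71, 81 → 91 → 101.
For the letter, letters move back 2 places in the alphabet: L, J, H, F → D → B.
So the next two terms are <91 | D> and <101 | B>.

<91 | D>, <101 | B>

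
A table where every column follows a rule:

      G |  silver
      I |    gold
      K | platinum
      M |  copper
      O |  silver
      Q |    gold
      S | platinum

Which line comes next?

For the letter, letters move forward 2 places in the alphabet: G, I, K, M, O, Q, S → U.
Metal — repeats silver → gold → platinum → copper: silver, gold, platinum, copper, silver, gold, platinum → copper.
Putting it together: U  copper.

U  copper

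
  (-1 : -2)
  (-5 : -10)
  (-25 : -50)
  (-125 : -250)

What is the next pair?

First component: ×5 each step, so -1, -5, -25, -125 → -625.
Second component: ×5 each step, so -2, -10, -50, -250 → -1250.
So the next pair is (-625 : -1250).

(-625 : -1250)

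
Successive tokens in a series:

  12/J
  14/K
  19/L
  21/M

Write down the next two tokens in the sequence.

26/N, 28/O

First component: alternating steps +2, +5, +2, +5, …; 12, 14, 19, 21 → 26 → 28.
Letter: letters move forward 1 place in the alphabet; J, K, L, M → N → O.
So the next two tokens are 26/N and 28/O.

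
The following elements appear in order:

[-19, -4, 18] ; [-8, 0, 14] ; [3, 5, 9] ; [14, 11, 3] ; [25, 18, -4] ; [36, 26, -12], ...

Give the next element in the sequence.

[47, 35, -21]

For the first coordinate, +11 each step: -19, -8, 3, 14, 25, 36 → 47.
For the second coordinate, differences are 4, 5, 6, … (increasing by 1 each time): -4, 0, 5, 11, 18, 26 → 35.
Third coordinate: together with the second coordinate always sums to 14; 18, 14, 9, 3, -4, -12 → -21.
Combining the parts gives [47, 35, -21].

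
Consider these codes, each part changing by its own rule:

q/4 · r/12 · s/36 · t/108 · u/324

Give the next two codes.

v/972 then w/2916

Letter: q, r, s, t, u → v → w (letters move forward 1 place in the alphabet).
Second component: ×3 each step, so 4, 12, 36, 108, 324 → 972 → 2916.
Putting the parts together: v/972 and then w/2916.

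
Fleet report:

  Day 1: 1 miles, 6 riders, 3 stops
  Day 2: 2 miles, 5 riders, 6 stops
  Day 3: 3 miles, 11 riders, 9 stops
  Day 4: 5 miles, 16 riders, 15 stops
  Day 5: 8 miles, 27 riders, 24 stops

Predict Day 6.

For the miles, each term is the sum of the two before it: 1, 2, 3, 5, 8 → 13.
Riders goes 6, 5, 11, 16, 27 → 43 (each term is the sum of the two before it).
For the stops, each term is the sum of the two before it: 3, 6, 9, 15, 24 → 39.
Combining the parts gives 13 miles, 43 riders, 39 stops.

13 miles, 43 riders, 39 stops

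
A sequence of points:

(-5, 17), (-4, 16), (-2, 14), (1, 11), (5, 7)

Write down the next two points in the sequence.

For the first value, differences are 1, 2, 3, … (increasing by 1 each time): -5, -4, -2, 1, 5 → 10 → 16.
Second value goes 17, 16, 14, 11, 7 → 2 → -4 (together with the first value always sums to 12).
Putting the parts together: (10, 2) and then (16, -4).

(10, 2), (16, -4)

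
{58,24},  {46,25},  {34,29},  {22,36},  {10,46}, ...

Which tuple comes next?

For the first coordinate, −12 each step: 58, 46, 34, 22, 10 → -2.
Second coordinate — differences are 1, 4, 7, … (increasing by 3 each time): 24, 25, 29, 36, 46 → 59.
Putting it together: {-2,59}.

{-2,59}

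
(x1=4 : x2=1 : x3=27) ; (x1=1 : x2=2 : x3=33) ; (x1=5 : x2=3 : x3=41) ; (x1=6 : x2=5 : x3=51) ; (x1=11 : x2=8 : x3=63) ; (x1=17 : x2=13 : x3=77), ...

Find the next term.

X1 — each term is the sum of the two before it: 4, 1, 5, 6, 11, 17 → 28.
For the x2, each term is the sum of the two before it: 1, 2, 3, 5, 8, 13 → 21.
X3: 27, 33, 41, 51, 63, 77 → 93 (differences are 6, 8, 10, … (increasing by 2 each time)).
Combining the parts gives (x1=28 : x2=21 : x3=93).

(x1=28 : x2=21 : x3=93)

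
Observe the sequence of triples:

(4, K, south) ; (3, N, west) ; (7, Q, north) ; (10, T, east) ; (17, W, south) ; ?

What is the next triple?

(27, Z, west)

First slot: each term is the sum of the two before it, so 4, 3, 7, 10, 17 → 27.
Letter — letters move forward 3 places in the alphabet: K, N, Q, T, W → Z.
For the direction, repeats south → west → north → east: south, west, north, east, south → west.
Combining the parts gives (27, Z, west).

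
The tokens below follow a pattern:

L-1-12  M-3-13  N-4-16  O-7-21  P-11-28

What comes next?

Q-18-37

Letter: letters move forward 1 place in the alphabet; L, M, N, O, P → Q.
Second component: each term is the sum of the two before it; 1, 3, 4, 7, 11 → 18.
Third component goes 12, 13, 16, 21, 28 → 37 (differences are 1, 3, 5, … (increasing by 2 each time)).
Putting it together: Q-18-37.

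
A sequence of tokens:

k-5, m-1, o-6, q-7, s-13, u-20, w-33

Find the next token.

y-53

Letter: letters move forward 2 places in the alphabet, so k, m, o, q, s, u, w → y.
Second component: each term is the sum of the two before it, so 5, 1, 6, 7, 13, 20, 33 → 53.
Combining the parts gives y-53.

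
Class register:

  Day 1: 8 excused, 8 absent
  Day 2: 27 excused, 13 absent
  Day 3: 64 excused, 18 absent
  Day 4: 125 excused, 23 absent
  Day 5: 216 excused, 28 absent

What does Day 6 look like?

Excused: 8, 27, 64, 125, 216 → 343 (perfect cubes: 2³, 3³, 4³, …).
For the absent, +5 each step: 8, 13, 18, 23, 28 → 33.
So the next record is 343 excused, 33 absent.

343 excused, 33 absent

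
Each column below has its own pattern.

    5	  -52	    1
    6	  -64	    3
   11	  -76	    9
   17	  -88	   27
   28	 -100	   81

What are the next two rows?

45  -112  243; 73  -124  729

First component goes 5, 6, 11, 17, 28 → 45 → 73 (each term is the sum of the two before it).
For the second component, −12 each step: -52, -64, -76, -88, -100 → -112 → -124.
Third component: ×3 each step, so 1, 3, 9, 27, 81 → 243 → 729.
Putting the parts together: 45  -112  243 and then 73  -124  729.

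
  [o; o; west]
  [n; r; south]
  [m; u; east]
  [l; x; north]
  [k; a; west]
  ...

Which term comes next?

[j; d; south]

First letter: letters move back 1 place in the alphabet, so o, n, m, l, k → j.
For the second letter, letters move forward 3 places in the alphabet, wrapping Z→A: o, r, u, x, a → d.
For the direction, repeats west → south → east → north: west, south, east, north, west → south.
Combining the parts gives [j; d; south].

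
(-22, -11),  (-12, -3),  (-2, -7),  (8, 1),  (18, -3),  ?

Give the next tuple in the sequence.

For the first part, +10 each step: -22, -12, -2, 8, 18 → 28.
Second part: alternating steps +8, −4, +8, −4, …; -11, -3, -7, 1, -3 → 5.
Combining the parts gives (28, 5).

(28, 5)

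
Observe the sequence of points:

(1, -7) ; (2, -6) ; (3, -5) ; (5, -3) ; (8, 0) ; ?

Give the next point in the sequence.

First slot: 1, 2, 3, 5, 8 → 13 (each term is the sum of the two before it).
Second slot: -7, -6, -5, -3, 0 → 5 (always 8 less than the first slot).
Combining the parts gives (13, 5).

(13, 5)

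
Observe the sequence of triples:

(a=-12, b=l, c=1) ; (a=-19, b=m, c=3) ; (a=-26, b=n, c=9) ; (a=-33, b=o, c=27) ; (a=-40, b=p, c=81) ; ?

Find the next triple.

A: −7 each step; -12, -19, -26, -33, -40 → -47.
B: letters move forward 1 place in the alphabet; l, m, n, o, p → q.
For the c, ×3 each step: 1, 3, 9, 27, 81 → 243.
Combining the parts gives (a=-47, b=q, c=243).

(a=-47, b=q, c=243)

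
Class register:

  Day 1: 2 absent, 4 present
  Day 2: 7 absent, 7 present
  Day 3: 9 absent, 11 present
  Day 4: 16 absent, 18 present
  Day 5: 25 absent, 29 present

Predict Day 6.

41 absent, 47 present

Absent goes 2, 7, 9, 16, 25 → 41 (each term is the sum of the two before it).
Present: each term is the sum of the two before it; 4, 7, 11, 18, 29 → 47.
Putting it together: 41 absent, 47 present.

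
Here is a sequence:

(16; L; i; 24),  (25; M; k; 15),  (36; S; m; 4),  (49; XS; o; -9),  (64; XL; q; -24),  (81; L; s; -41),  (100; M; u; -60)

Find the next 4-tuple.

(121; S; w; -81)

For the first entry, perfect squares: 4², 5², 6², …: 16, 25, 36, 49, 64, 81, 100 → 121.
Size: repeats L → M → S → XS → XL; L, M, S, XS, XL, L, M → S.
Letter: letters move forward 2 places in the alphabet, so i, k, m, o, q, s, u → w.
Fourth entry: 24, 15, 4, -9, -24, -41, -60 → -81 (together with the first entry always sums to 40).
Combining the parts gives (121; S; w; -81).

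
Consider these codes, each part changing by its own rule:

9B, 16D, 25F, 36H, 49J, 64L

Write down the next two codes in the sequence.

First component: perfect squares: 3², 4², 5², …; 9, 16, 25, 36, 49, 64 → 81 → 100.
Letter — letters move forward 2 places in the alphabet: B, D, F, H, J, L → N → P.
Putting the parts together: 81N and then 100P.

81N, 100P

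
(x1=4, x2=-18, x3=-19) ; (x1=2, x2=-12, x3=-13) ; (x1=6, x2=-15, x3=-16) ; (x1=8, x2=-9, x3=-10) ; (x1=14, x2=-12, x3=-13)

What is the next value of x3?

-7

X1 — each term is the sum of the two before it: 4, 2, 6, 8, 14 → 22.
X2 — alternating steps +6, −3, +6, −3, …: -18, -12, -15, -9, -12 → -6.
X3: always 1 less than the x2, so -19, -13, -16, -10, -13 → -7.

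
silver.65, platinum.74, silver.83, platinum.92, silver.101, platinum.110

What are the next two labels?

silver.119, platinum.128

For the metal, alternates silver ↔ platinum: silver, platinum, silver, platinum, silver, platinum → silver → platinum.
Second component: +9 each step; 65, 74, 83, 92, 101, 110 → 119 → 128.
So the next two labels are silver.119 and platinum.128.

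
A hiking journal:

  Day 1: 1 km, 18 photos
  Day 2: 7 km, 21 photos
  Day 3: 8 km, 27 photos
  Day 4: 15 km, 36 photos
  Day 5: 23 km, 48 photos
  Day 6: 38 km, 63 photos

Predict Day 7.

Km: 1, 7, 8, 15, 23, 38 → 61 (each term is the sum of the two before it).
Photos goes 18, 21, 27, 36, 48, 63 → 81 (differences are 3, 6, 9, … (increasing by 3 each time)).
Combining the parts gives 61 km, 81 photos.

61 km, 81 photos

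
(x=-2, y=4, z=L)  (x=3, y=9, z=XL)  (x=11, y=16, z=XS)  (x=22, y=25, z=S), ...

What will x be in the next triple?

36

X goes -2, 3, 11, 22 → 36 (differences are 5, 8, 11, … (increasing by 3 each time)).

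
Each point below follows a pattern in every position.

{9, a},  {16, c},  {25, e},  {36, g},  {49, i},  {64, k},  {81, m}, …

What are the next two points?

{100, o}, {121, q}

First part: 9, 16, 25, 36, 49, 64, 81 → 100 → 121 (perfect squares: 3², 4², 5², …).
Letter: letters move forward 2 places in the alphabet; a, c, e, g, i, k, m → o → q.
Putting the parts together: {100, o} and then {121, q}.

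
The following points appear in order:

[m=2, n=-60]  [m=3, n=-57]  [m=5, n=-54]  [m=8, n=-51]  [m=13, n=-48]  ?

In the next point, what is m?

21

M — each term is the sum of the two before it: 2, 3, 5, 8, 13 → 21.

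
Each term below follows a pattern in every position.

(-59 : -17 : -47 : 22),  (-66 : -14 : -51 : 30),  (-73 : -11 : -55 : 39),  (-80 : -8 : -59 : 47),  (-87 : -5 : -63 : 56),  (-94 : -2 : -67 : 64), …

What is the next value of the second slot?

1

For the first slot, −7 each step: -59, -66, -73, -80, -87, -94 → -101.
Second slot goes -17, -14, -11, -8, -5, -2 → 1 (+3 each step).
Third slot: −4 each step, so -47, -51, -55, -59, -63, -67 → -71.
Fourth slot: alternating steps +8, +9, +8, +9, …, so 22, 30, 39, 47, 56, 64 → 73.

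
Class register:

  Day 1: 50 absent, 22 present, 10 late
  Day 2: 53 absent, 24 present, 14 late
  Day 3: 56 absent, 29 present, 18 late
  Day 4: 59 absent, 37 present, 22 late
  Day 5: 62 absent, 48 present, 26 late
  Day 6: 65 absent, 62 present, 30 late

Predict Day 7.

Absent: +3 each step, so 50, 53, 56, 59, 62, 65 → 68.
Present: differences are 2, 5, 8, … (increasing by 3 each time); 22, 24, 29, 37, 48, 62 → 79.
Late: +4 each step; 10, 14, 18, 22, 26, 30 → 34.
Combining the parts gives 68 absent, 79 present, 34 late.

68 absent, 79 present, 34 late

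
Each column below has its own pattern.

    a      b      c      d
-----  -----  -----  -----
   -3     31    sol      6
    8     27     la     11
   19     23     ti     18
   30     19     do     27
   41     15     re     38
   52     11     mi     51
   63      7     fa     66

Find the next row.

Column a: +11 each step; -3, 8, 19, 30, 41, 52, 63 → 74.
Column b: −4 each step; 31, 27, 23, 19, 15, 11, 7 → 3.
Column c: sol, la, ti, do, re, mi, fa → sol (runs through the solfège scale do→ti).
Column d: differences are 5, 7, 9, … (increasing by 2 each time), so 6, 11, 18, 27, 38, 51, 66 → 83.
Combining the parts gives 74  3  sol  83.

74  3  sol  83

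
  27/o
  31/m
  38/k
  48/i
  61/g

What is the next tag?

77/e

First component goes 27, 31, 38, 48, 61 → 77 (differences are 4, 7, 10, … (increasing by 3 each time)).
Letter — letters move back 2 places in the alphabet: o, m, k, i, g → e.
Combining the parts gives 77/e.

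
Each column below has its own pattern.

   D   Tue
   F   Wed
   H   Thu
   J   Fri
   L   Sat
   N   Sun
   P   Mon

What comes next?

R  Tue

Letter — letters move forward 2 places in the alphabet: D, F, H, J, L, N, P → R.
For the day, runs through the weekdays Mon→Sun: Tue, Wed, Thu, Fri, Sat, Sun, Mon → Tue.
So the next line is R  Tue.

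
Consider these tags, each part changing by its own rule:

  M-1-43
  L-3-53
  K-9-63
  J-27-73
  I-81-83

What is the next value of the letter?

H

Letter: letters move back 1 place in the alphabet, so M, L, K, J, I → H.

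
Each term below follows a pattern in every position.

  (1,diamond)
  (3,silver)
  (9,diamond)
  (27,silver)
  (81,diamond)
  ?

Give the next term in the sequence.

(243,silver)

First value goes 1, 3, 9, 27, 81 → 243 (×3 each step).
For the rank, alternates diamond ↔ silver: diamond, silver, diamond, silver, diamond → silver.
Combining the parts gives (243,silver).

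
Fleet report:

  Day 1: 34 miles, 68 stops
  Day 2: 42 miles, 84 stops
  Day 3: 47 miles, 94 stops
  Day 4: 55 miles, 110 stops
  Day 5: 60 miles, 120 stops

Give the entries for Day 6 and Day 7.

Miles: alternating steps +8, +5, +8, +5, …; 34, 42, 47, 55, 60 → 68 → 73.
Stops: always 2 × the miles, so 68, 84, 94, 110, 120 → 136 → 146.
So the next two lines are 68 miles, 136 stops and 73 miles, 146 stops.

68 miles, 136 stops; 73 miles, 146 stops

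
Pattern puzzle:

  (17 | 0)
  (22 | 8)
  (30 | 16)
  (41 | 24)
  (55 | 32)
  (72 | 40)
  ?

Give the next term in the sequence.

(92 | 48)

First component — differences are 5, 8, 11, … (increasing by 3 each time): 17, 22, 30, 41, 55, 72 → 92.
Second component: +8 each step, so 0, 8, 16, 24, 32, 40 → 48.
Putting it together: (92 | 48).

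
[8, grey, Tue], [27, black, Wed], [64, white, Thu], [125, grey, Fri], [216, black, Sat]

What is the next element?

[343, white, Sun]

First slot — perfect cubes: 2³, 3³, 4³, …: 8, 27, 64, 125, 216 → 343.
Shade: repeats grey → black → white; grey, black, white, grey, black → white.
Day: runs through the weekdays Mon→Sun; Tue, Wed, Thu, Fri, Sat → Sun.
Combining the parts gives [343, white, Sun].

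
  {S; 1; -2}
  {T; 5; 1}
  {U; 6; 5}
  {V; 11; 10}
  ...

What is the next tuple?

Letter: letters move forward 1 place in the alphabet, so S, T, U, V → W.
Second component: each term is the sum of the two before it; 1, 5, 6, 11 → 17.
Third component: differences are 3, 4, 5, … (increasing by 1 each time); -2, 1, 5, 10 → 16.
So the next tuple is {W; 17; 16}.

{W; 17; 16}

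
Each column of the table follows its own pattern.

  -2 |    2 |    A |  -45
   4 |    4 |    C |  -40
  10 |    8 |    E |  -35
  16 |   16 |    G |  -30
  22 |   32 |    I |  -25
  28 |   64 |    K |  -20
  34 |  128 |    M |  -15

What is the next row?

For the first component, +6 each step: -2, 4, 10, 16, 22, 28, 34 → 40.
For the second component, ×2 each step: 2, 4, 8, 16, 32, 64, 128 → 256.
Letter: letters move forward 2 places in the alphabet; A, C, E, G, I, K, M → O.
Fourth component: +5 each step; -45, -40, -35, -30, -25, -20, -15 → -10.
So the next row is 40  256  O  -10.

40  256  O  -10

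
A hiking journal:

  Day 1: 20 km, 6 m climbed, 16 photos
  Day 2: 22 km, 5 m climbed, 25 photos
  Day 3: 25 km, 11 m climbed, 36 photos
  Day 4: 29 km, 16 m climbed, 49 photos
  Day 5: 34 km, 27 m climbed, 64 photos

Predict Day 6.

40 km, 43 m climbed, 81 photos

Km: differences are 2, 3, 4, … (increasing by 1 each time); 20, 22, 25, 29, 34 → 40.
M climbed: 6, 5, 11, 16, 27 → 43 (each term is the sum of the two before it).
Photos goes 16, 25, 36, 49, 64 → 81 (perfect squares: 4², 5², 6², …).
Putting it together: 40 km, 43 m climbed, 81 photos.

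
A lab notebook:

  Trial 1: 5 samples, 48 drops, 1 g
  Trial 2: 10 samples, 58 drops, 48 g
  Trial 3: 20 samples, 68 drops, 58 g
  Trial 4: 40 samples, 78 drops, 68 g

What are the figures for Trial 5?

Samples goes 5, 10, 20, 40 → 80 (×2 each step).
Drops: +10 each step, so 48, 58, 68, 78 → 88.
G: always the previous value of the drops; 1, 48, 58, 68 → 78.
So the next row is 80 samples, 88 drops, 78 g.

80 samples, 88 drops, 78 g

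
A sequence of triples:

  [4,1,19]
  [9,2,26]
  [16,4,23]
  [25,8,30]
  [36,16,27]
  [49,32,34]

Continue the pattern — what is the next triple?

First part: 4, 9, 16, 25, 36, 49 → 64 (perfect squares: 2², 3², 4², …).
Second part: ×2 each step, so 1, 2, 4, 8, 16, 32 → 64.
Third part: 19, 26, 23, 30, 27, 34 → 31 (alternating steps +7, −3, +7, −3, …).
So the next triple is [64,64,31].

[64,64,31]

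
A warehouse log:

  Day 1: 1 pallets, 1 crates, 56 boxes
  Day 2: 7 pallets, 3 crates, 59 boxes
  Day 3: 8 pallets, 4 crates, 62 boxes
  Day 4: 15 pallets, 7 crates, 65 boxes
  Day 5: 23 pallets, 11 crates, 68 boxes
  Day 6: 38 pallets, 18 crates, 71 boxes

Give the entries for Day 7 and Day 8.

Pallets — each term is the sum of the two before it: 1, 7, 8, 15, 23, 38 → 61 → 99.
For the crates, each term is the sum of the two before it: 1, 3, 4, 7, 11, 18 → 29 → 47.
Boxes: 56, 59, 62, 65, 68, 71 → 74 → 77 (+3 each step).
So the next two records are 61 pallets, 29 crates, 74 boxes and 99 pallets, 47 crates, 77 boxes.

61 pallets, 29 crates, 74 boxes; 99 pallets, 47 crates, 77 boxes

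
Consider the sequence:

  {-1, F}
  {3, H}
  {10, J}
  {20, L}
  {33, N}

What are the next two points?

{49, P}, {68, R}

First slot — differences are 4, 7, 10, … (increasing by 3 each time): -1, 3, 10, 20, 33 → 49 → 68.
Letter: letters move forward 2 places in the alphabet, so F, H, J, L, N → P → R.
So the next two points are {49, P} and {68, R}.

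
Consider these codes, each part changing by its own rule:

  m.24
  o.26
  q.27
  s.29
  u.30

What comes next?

Letter — letters move forward 2 places in the alphabet: m, o, q, s, u → w.
For the second component, alternating steps +2, +1, +2, +1, …: 24, 26, 27, 29, 30 → 32.
Putting it together: w.32.

w.32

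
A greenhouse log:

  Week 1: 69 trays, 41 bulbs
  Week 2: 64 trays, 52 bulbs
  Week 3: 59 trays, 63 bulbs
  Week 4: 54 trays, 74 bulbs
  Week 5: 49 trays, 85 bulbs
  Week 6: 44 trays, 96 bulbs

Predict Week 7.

Trays goes 69, 64, 59, 54, 49, 44 → 39 (−5 each step).
Bulbs: +11 each step, so 41, 52, 63, 74, 85, 96 → 107.
Putting it together: 39 trays, 107 bulbs.

39 trays, 107 bulbs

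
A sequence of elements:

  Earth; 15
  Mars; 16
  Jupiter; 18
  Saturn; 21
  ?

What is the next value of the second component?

Second component: 15, 16, 18, 21 → 25 (differences are 1, 2, 3, … (increasing by 1 each time)).

25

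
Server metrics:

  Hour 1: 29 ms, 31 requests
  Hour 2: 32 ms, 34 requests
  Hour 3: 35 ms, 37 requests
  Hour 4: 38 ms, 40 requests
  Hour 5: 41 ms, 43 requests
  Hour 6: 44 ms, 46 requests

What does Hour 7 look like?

Ms — +3 each step: 29, 32, 35, 38, 41, 44 → 47.
Requests goes 31, 34, 37, 40, 43, 46 → 49 (+3 each step).
Combining the parts gives 47 ms, 49 requests.

47 ms, 49 requests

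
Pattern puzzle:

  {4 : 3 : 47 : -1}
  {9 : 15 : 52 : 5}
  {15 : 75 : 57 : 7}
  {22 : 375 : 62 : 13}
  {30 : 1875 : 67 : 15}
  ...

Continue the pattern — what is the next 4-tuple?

First part: differences are 5, 6, 7, … (increasing by 1 each time), so 4, 9, 15, 22, 30 → 39.
Second part — ×5 each step: 3, 15, 75, 375, 1875 → 9375.
Third part: +5 each step, so 47, 52, 57, 62, 67 → 72.
Fourth part — alternating steps +6, +2, +6, +2, …: -1, 5, 7, 13, 15 → 21.
So the next 4-tuple is {39 : 9375 : 72 : 21}.

{39 : 9375 : 72 : 21}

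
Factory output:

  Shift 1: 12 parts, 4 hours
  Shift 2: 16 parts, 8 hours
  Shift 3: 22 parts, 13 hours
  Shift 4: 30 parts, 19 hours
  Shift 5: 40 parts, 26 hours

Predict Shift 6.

Parts — differences are 4, 6, 8, … (increasing by 2 each time): 12, 16, 22, 30, 40 → 52.
Hours goes 4, 8, 13, 19, 26 → 34 (differences are 4, 5, 6, … (increasing by 1 each time)).
So the next line is 52 parts, 34 hours.

52 parts, 34 hours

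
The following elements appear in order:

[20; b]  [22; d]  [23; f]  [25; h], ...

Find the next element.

First value — alternating steps +2, +1, +2, +1, …: 20, 22, 23, 25 → 26.
Letter: letters move forward 2 places in the alphabet, so b, d, f, h → j.
So the next element is [26; j].

[26; j]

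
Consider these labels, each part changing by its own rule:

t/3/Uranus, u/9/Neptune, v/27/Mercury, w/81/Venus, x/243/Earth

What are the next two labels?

Letter: letters move forward 1 place in the alphabet; t, u, v, w, x → y → z.
Second component: 3, 9, 27, 81, 243 → 729 → 2187 (×3 each step).
For the planet, runs through the planets Mercury→Neptune: Uranus, Neptune, Mercury, Venus, Earth → Mars → Jupiter.
Putting the parts together: y/729/Mars and then z/2187/Jupiter.

y/729/Mars then z/2187/Jupiter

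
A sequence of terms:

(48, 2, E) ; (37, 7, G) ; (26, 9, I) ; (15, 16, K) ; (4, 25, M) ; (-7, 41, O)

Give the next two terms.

(-18, 66, Q), (-29, 107, S)

First coordinate — −11 each step: 48, 37, 26, 15, 4, -7 → -18 → -29.
Second coordinate goes 2, 7, 9, 16, 25, 41 → 66 → 107 (each term is the sum of the two before it).
Letter: letters move forward 2 places in the alphabet; E, G, I, K, M, O → Q → S.
Putting the parts together: (-18, 66, Q) and then (-29, 107, S).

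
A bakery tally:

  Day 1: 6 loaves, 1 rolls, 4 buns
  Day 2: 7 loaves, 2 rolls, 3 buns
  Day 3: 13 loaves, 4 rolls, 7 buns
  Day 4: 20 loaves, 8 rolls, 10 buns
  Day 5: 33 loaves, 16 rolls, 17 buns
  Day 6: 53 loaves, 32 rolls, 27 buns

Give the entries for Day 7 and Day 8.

86 loaves, 64 rolls, 44 buns; 139 loaves, 128 rolls, 71 buns

Loaves: each term is the sum of the two before it; 6, 7, 13, 20, 33, 53 → 86 → 139.
Rolls: ×2 each step; 1, 2, 4, 8, 16, 32 → 64 → 128.
For the buns, each term is the sum of the two before it: 4, 3, 7, 10, 17, 27 → 44 → 71.
Putting the parts together: 86 loaves, 64 rolls, 44 buns and then 139 loaves, 128 rolls, 71 buns.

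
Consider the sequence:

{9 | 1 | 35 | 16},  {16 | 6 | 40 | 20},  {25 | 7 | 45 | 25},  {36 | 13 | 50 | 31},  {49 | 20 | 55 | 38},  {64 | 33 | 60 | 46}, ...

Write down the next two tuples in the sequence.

{81 | 53 | 65 | 55}, {100 | 86 | 70 | 65}

First value: perfect squares: 3², 4², 5², …, so 9, 16, 25, 36, 49, 64 → 81 → 100.
For the second value, each term is the sum of the two before it: 1, 6, 7, 13, 20, 33 → 53 → 86.
Third value goes 35, 40, 45, 50, 55, 60 → 65 → 70 (+5 each step).
For the fourth value, differences are 4, 5, 6, … (increasing by 1 each time): 16, 20, 25, 31, 38, 46 → 55 → 65.
Putting the parts together: {81 | 53 | 65 | 55} and then {100 | 86 | 70 | 65}.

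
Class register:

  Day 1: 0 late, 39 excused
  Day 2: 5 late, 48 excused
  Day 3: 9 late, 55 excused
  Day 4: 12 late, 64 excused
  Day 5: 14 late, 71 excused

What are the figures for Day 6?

15 late, 80 excused

Late: 0, 5, 9, 12, 14 → 15 (differences are 5, 4, 3, … (decreasing by 1 each time)).
Excused: alternating steps +9, +7, +9, +7, …; 39, 48, 55, 64, 71 → 80.
Combining the parts gives 15 late, 80 excused.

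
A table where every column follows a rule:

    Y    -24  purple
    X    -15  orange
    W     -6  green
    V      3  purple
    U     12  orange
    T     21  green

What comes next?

Letter: Y, X, W, V, U, T → S (letters move back 1 place in the alphabet).
Second component goes -24, -15, -6, 3, 12, 21 → 30 (+9 each step).
Colour: repeats purple → orange → green, so purple, orange, green, purple, orange, green → purple.
Combining the parts gives S  30  purple.

S  30  purple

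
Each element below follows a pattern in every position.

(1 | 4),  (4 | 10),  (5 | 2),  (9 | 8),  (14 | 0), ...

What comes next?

(23 | 6)

First component goes 1, 4, 5, 9, 14 → 23 (each term is the sum of the two before it).
Second component: 4, 10, 2, 8, 0 → 6 (alternating steps +6, −8, +6, −8, …).
So the next element is (23 | 6).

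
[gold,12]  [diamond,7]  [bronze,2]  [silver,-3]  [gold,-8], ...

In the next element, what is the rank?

diamond

Rank: repeats gold → diamond → bronze → silver; gold, diamond, bronze, silver, gold → diamond.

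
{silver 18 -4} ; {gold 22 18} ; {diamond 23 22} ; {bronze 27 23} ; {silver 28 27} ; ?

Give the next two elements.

{gold 32 28}, {diamond 33 32}

Rank — repeats silver → gold → diamond → bronze: silver, gold, diamond, bronze, silver → gold → diamond.
Second value goes 18, 22, 23, 27, 28 → 32 → 33 (alternating steps +4, +1, +4, +1, …).
Third value: always the previous value of the second value, so -4, 18, 22, 23, 27 → 28 → 32.
So the next two elements are {gold 32 28} and {diamond 33 32}.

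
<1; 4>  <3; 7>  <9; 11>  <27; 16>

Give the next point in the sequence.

First entry: ×3 each step; 1, 3, 9, 27 → 81.
Second entry: 4, 7, 11, 16 → 22 (differences are 3, 4, 5, … (increasing by 1 each time)).
Putting it together: <81; 22>.

<81; 22>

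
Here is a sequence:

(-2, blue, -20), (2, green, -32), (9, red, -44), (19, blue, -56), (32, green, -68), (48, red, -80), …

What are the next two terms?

(67, blue, -92), (89, green, -104)

For the first coordinate, differences are 4, 7, 10, … (increasing by 3 each time): -2, 2, 9, 19, 32, 48 → 67 → 89.
Colour: repeats blue → green → red, so blue, green, red, blue, green, red → blue → green.
Third coordinate: −12 each step; -20, -32, -44, -56, -68, -80 → -92 → -104.
Putting the parts together: (67, blue, -92) and then (89, green, -104).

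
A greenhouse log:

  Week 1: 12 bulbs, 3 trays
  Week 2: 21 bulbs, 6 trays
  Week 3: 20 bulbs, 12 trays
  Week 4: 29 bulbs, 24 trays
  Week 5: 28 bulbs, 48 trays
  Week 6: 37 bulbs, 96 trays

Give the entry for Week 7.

Bulbs: alternating steps +9, −1, +9, −1, …; 12, 21, 20, 29, 28, 37 → 36.
Trays: ×2 each step, so 3, 6, 12, 24, 48, 96 → 192.
Combining the parts gives 36 bulbs, 192 trays.

36 bulbs, 192 trays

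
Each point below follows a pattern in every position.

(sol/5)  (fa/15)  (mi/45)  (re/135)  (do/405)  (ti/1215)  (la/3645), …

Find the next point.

Note — runs backward through the solfège scale do→ti: sol, fa, mi, re, do, ti, la → sol.
Second entry: ×3 each step, so 5, 15, 45, 135, 405, 1215, 3645 → 10935.
Combining the parts gives (sol/10935).

(sol/10935)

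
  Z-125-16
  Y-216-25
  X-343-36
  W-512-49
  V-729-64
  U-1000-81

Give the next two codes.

T-1331-100 then S-1728-121

Letter: Z, Y, X, W, V, U → T → S (letters move back 1 place in the alphabet).
Second component goes 125, 216, 343, 512, 729, 1000 → 1331 → 1728 (perfect cubes: 5³, 6³, 7³, …).
Third component: perfect squares: 4², 5², 6², …, so 16, 25, 36, 49, 64, 81 → 100 → 121.
Putting the parts together: T-1331-100 and then S-1728-121.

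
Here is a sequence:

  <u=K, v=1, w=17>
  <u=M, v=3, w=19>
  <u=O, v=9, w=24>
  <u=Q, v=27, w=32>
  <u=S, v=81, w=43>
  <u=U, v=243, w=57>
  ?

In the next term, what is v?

729

For the v, ×3 each step: 1, 3, 9, 27, 81, 243 → 729.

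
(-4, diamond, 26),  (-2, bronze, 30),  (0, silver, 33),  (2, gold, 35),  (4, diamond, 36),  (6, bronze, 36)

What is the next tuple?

(8, silver, 35)

First value: +2 each step; -4, -2, 0, 2, 4, 6 → 8.
Rank: repeats diamond → bronze → silver → gold; diamond, bronze, silver, gold, diamond, bronze → silver.
Third value goes 26, 30, 33, 35, 36, 36 → 35 (differences are 4, 3, 2, … (decreasing by 1 each time)).
Combining the parts gives (8, silver, 35).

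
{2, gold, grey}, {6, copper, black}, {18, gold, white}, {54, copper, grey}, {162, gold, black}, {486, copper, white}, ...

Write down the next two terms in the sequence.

First entry: ×3 each step, so 2, 6, 18, 54, 162, 486 → 1458 → 4374.
For the metal, alternates gold ↔ copper: gold, copper, gold, copper, gold, copper → gold → copper.
Shade: grey, black, white, grey, black, white → grey → black (repeats grey → black → white).
So the next two terms are {1458, gold, grey} and {4374, copper, black}.

{1458, gold, grey}, {4374, copper, black}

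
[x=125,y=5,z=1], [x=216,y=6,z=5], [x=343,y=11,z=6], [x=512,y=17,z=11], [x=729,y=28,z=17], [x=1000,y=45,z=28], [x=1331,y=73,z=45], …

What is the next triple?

X: perfect cubes: 5³, 6³, 7³, …; 125, 216, 343, 512, 729, 1000, 1331 → 1728.
For the y, each term is the sum of the two before it: 5, 6, 11, 17, 28, 45, 73 → 118.
For the z, always the previous value of the y: 1, 5, 6, 11, 17, 28, 45 → 73.
Putting it together: [x=1728,y=118,z=73].

[x=1728,y=118,z=73]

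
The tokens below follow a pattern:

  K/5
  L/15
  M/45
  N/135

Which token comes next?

O/405

Letter — letters move forward 1 place in the alphabet: K, L, M, N → O.
Second component: ×3 each step, so 5, 15, 45, 135 → 405.
So the next token is O/405.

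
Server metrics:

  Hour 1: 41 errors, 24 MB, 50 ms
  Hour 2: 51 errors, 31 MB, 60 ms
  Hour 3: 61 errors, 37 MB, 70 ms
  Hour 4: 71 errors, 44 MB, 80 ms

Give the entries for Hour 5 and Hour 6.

81 errors, 50 MB, 90 ms; 91 errors, 57 MB, 100 ms

Errors — +10 each step: 41, 51, 61, 71 → 81 → 91.
MB: 24, 31, 37, 44 → 50 → 57 (alternating steps +7, +6, +7, +6, …).
For the ms, always 9 more than the errors: 50, 60, 70, 80 → 90 → 100.
So the next two records are 81 errors, 50 MB, 90 ms and 91 errors, 57 MB, 100 ms.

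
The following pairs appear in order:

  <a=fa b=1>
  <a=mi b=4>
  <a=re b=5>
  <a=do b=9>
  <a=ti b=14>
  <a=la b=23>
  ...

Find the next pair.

A: runs backward through the solfège scale do→ti, so fa, mi, re, do, ti, la → sol.
B: each term is the sum of the two before it; 1, 4, 5, 9, 14, 23 → 37.
So the next pair is <a=sol b=37>.

<a=sol b=37>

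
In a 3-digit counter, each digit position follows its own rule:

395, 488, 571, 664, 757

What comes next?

840

First digit — +1 each step, mod 10: 3, 4, 5, 6, 7 → 8.
Second digit: −1 each step, mod 10; 9, 8, 7, 6, 5 → 4.
Third digit goes 5, 8, 1, 4, 7 → 0 (+3 each step, mod 10).
Combining the parts gives 840.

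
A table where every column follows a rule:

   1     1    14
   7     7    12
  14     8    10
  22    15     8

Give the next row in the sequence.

First component — differences are 6, 7, 8, … (increasing by 1 each time): 1, 7, 14, 22 → 31.
Second component goes 1, 7, 8, 15 → 23 (each term is the sum of the two before it).
Third component: 14, 12, 10, 8 → 6 (−2 each step).
So the next row is 31  23  6.

31  23  6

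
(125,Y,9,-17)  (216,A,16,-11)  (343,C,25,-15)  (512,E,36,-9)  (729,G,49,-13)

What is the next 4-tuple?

First coordinate — perfect cubes: 5³, 6³, 7³, …: 125, 216, 343, 512, 729 → 1000.
Letter: letters move forward 2 places in the alphabet, wrapping Z→A; Y, A, C, E, G → I.
Third coordinate — perfect squares: 3², 4², 5², …: 9, 16, 25, 36, 49 → 64.
For the fourth coordinate, alternating steps +6, −4, +6, −4, …: -17, -11, -15, -9, -13 → -7.
Combining the parts gives (1000,I,64,-7).

(1000,I,64,-7)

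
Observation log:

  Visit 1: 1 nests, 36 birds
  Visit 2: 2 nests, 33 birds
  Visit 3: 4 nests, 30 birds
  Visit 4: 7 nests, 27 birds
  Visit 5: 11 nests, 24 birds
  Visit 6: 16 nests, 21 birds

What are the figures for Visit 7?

22 nests, 18 birds

Nests: 1, 2, 4, 7, 11, 16 → 22 (differences are 1, 2, 3, … (increasing by 1 each time)).
Birds — −3 each step: 36, 33, 30, 27, 24, 21 → 18.
Combining the parts gives 22 nests, 18 birds.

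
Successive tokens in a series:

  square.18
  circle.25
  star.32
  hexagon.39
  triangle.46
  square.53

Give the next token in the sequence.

Shape: square, circle, star, hexagon, triangle, square → circle (repeats square → circle → star → hexagon → triangle).
Second component: +7 each step; 18, 25, 32, 39, 46, 53 → 60.
So the next token is circle.60.

circle.60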